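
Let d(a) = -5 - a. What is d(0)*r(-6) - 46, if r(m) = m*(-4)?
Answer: -166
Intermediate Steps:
r(m) = -4*m
d(0)*r(-6) - 46 = (-5 - 1*0)*(-4*(-6)) - 46 = (-5 + 0)*24 - 46 = -5*24 - 46 = -120 - 46 = -166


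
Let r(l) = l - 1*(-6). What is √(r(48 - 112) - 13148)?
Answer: I*√13206 ≈ 114.92*I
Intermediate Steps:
r(l) = 6 + l (r(l) = l + 6 = 6 + l)
√(r(48 - 112) - 13148) = √((6 + (48 - 112)) - 13148) = √((6 - 64) - 13148) = √(-58 - 13148) = √(-13206) = I*√13206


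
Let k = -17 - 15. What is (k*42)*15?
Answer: -20160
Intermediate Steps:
k = -32
(k*42)*15 = -32*42*15 = -1344*15 = -20160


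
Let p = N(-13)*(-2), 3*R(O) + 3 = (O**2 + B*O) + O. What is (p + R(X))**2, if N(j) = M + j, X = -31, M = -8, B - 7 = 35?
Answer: 6889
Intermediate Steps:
B = 42 (B = 7 + 35 = 42)
N(j) = -8 + j
R(O) = -1 + O**2/3 + 43*O/3 (R(O) = -1 + ((O**2 + 42*O) + O)/3 = -1 + (O**2 + 43*O)/3 = -1 + (O**2/3 + 43*O/3) = -1 + O**2/3 + 43*O/3)
p = 42 (p = (-8 - 13)*(-2) = -21*(-2) = 42)
(p + R(X))**2 = (42 + (-1 + (1/3)*(-31)**2 + (43/3)*(-31)))**2 = (42 + (-1 + (1/3)*961 - 1333/3))**2 = (42 + (-1 + 961/3 - 1333/3))**2 = (42 - 125)**2 = (-83)**2 = 6889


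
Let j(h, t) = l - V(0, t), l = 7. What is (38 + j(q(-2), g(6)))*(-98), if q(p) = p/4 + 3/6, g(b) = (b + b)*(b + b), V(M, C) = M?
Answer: -4410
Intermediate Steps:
g(b) = 4*b**2 (g(b) = (2*b)*(2*b) = 4*b**2)
q(p) = 1/2 + p/4 (q(p) = p*(1/4) + 3*(1/6) = p/4 + 1/2 = 1/2 + p/4)
j(h, t) = 7 (j(h, t) = 7 - 1*0 = 7 + 0 = 7)
(38 + j(q(-2), g(6)))*(-98) = (38 + 7)*(-98) = 45*(-98) = -4410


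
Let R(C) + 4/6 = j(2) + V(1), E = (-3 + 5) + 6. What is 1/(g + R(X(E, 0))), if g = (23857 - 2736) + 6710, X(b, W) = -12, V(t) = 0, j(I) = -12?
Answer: 3/83455 ≈ 3.5948e-5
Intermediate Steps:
E = 8 (E = 2 + 6 = 8)
g = 27831 (g = 21121 + 6710 = 27831)
R(C) = -38/3 (R(C) = -⅔ + (-12 + 0) = -⅔ - 12 = -38/3)
1/(g + R(X(E, 0))) = 1/(27831 - 38/3) = 1/(83455/3) = 3/83455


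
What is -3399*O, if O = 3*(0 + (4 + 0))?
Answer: -40788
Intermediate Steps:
O = 12 (O = 3*(0 + 4) = 3*4 = 12)
-3399*O = -3399*12 = -40788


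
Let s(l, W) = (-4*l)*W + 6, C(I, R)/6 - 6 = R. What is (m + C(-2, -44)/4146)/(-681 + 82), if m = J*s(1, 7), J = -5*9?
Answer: -684052/413909 ≈ -1.6527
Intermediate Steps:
C(I, R) = 36 + 6*R
s(l, W) = 6 - 4*W*l (s(l, W) = -4*W*l + 6 = 6 - 4*W*l)
J = -45
m = 990 (m = -45*(6 - 4*7*1) = -45*(6 - 28) = -45*(-22) = 990)
(m + C(-2, -44)/4146)/(-681 + 82) = (990 + (36 + 6*(-44))/4146)/(-681 + 82) = (990 + (36 - 264)*(1/4146))/(-599) = (990 - 228*1/4146)*(-1/599) = (990 - 38/691)*(-1/599) = (684052/691)*(-1/599) = -684052/413909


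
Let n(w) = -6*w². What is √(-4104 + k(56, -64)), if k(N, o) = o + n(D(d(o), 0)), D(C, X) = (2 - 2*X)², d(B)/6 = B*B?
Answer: 2*I*√1066 ≈ 65.299*I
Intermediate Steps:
d(B) = 6*B² (d(B) = 6*(B*B) = 6*B²)
k(N, o) = -96 + o (k(N, o) = o - 6*16*(-1 + 0)⁴ = o - 6*(4*(-1)²)² = o - 6*(4*1)² = o - 6*4² = o - 6*16 = o - 96 = -96 + o)
√(-4104 + k(56, -64)) = √(-4104 + (-96 - 64)) = √(-4104 - 160) = √(-4264) = 2*I*√1066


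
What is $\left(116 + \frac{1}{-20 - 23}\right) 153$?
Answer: $\frac{763011}{43} \approx 17744.0$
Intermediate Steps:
$\left(116 + \frac{1}{-20 - 23}\right) 153 = \left(116 + \frac{1}{-43}\right) 153 = \left(116 - \frac{1}{43}\right) 153 = \frac{4987}{43} \cdot 153 = \frac{763011}{43}$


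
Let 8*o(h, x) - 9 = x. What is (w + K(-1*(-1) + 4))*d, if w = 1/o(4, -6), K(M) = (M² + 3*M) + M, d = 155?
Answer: 22165/3 ≈ 7388.3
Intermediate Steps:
o(h, x) = 9/8 + x/8
K(M) = M² + 4*M
w = 8/3 (w = 1/(9/8 + (⅛)*(-6)) = 1/(9/8 - ¾) = 1/(3/8) = 8/3 ≈ 2.6667)
(w + K(-1*(-1) + 4))*d = (8/3 + (-1*(-1) + 4)*(4 + (-1*(-1) + 4)))*155 = (8/3 + (1 + 4)*(4 + (1 + 4)))*155 = (8/3 + 5*(4 + 5))*155 = (8/3 + 5*9)*155 = (8/3 + 45)*155 = (143/3)*155 = 22165/3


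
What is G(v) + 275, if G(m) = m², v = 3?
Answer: 284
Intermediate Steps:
G(v) + 275 = 3² + 275 = 9 + 275 = 284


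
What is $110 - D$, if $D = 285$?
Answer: $-175$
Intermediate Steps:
$110 - D = 110 - 285 = -175$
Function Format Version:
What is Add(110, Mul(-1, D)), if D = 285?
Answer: -175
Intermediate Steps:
Add(110, Mul(-1, D)) = Add(110, Mul(-1, 285)) = Add(110, -285) = -175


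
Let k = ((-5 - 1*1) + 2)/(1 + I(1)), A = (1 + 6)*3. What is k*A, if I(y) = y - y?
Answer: -84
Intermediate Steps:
I(y) = 0
A = 21 (A = 7*3 = 21)
k = -4 (k = ((-5 - 1*1) + 2)/(1 + 0) = ((-5 - 1) + 2)/1 = (-6 + 2)*1 = -4*1 = -4)
k*A = -4*21 = -84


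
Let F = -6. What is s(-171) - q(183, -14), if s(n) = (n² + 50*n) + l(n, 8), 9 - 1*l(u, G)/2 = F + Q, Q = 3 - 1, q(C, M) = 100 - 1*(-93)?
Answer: 20524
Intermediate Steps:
q(C, M) = 193 (q(C, M) = 100 + 93 = 193)
Q = 2
l(u, G) = 26 (l(u, G) = 18 - 2*(-6 + 2) = 18 - 2*(-4) = 18 + 8 = 26)
s(n) = 26 + n² + 50*n (s(n) = (n² + 50*n) + 26 = 26 + n² + 50*n)
s(-171) - q(183, -14) = (26 + (-171)² + 50*(-171)) - 1*193 = (26 + 29241 - 8550) - 193 = 20717 - 193 = 20524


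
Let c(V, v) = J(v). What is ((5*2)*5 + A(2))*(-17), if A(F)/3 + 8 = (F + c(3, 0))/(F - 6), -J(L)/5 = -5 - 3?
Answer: 187/2 ≈ 93.500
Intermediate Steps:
J(L) = 40 (J(L) = -5*(-5 - 3) = -5*(-8) = 40)
c(V, v) = 40
A(F) = -24 + 3*(40 + F)/(-6 + F) (A(F) = -24 + 3*((F + 40)/(F - 6)) = -24 + 3*((40 + F)/(-6 + F)) = -24 + 3*(40 + F)/(-6 + F))
((5*2)*5 + A(2))*(-17) = ((5*2)*5 + 3*(88 - 7*2)/(-6 + 2))*(-17) = (10*5 + 3*(88 - 14)/(-4))*(-17) = (50 + 3*(-¼)*74)*(-17) = (50 - 111/2)*(-17) = -11/2*(-17) = 187/2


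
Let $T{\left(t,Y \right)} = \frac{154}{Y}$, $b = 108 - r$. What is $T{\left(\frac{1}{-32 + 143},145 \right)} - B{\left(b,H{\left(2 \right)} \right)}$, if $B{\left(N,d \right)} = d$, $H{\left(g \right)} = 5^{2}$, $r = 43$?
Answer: $- \frac{3471}{145} \approx -23.938$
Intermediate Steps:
$H{\left(g \right)} = 25$
$b = 65$ ($b = 108 - 43 = 65$)
$T{\left(\frac{1}{-32 + 143},145 \right)} - B{\left(b,H{\left(2 \right)} \right)} = \frac{154}{145} - 25 = - \frac{3471}{145}$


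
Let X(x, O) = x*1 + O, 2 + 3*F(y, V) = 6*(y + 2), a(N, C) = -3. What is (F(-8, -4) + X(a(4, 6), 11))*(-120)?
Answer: 560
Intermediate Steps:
F(y, V) = 10/3 + 2*y (F(y, V) = -⅔ + (6*(y + 2))/3 = -⅔ + (6*(2 + y))/3 = -⅔ + (12 + 6*y)/3 = -⅔ + (4 + 2*y) = 10/3 + 2*y)
X(x, O) = O + x (X(x, O) = x + O = O + x)
(F(-8, -4) + X(a(4, 6), 11))*(-120) = ((10/3 + 2*(-8)) + (11 - 3))*(-120) = ((10/3 - 16) + 8)*(-120) = (-38/3 + 8)*(-120) = -14/3*(-120) = 560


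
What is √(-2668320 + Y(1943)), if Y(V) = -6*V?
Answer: I*√2679978 ≈ 1637.1*I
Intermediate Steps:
√(-2668320 + Y(1943)) = √(-2668320 - 6*1943) = √(-2668320 - 11658) = √(-2679978) = I*√2679978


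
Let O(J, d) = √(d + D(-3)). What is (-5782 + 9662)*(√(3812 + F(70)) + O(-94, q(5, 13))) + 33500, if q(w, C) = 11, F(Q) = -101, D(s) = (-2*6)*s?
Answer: 33500 + 3880*√47 + 3880*√3711 ≈ 2.9646e+5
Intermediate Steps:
D(s) = -12*s
O(J, d) = √(36 + d) (O(J, d) = √(d - 12*(-3)) = √(d + 36) = √(36 + d))
(-5782 + 9662)*(√(3812 + F(70)) + O(-94, q(5, 13))) + 33500 = (-5782 + 9662)*(√(3812 - 101) + √(36 + 11)) + 33500 = 3880*(√3711 + √47) + 33500 = 3880*(√47 + √3711) + 33500 = (3880*√47 + 3880*√3711) + 33500 = 33500 + 3880*√47 + 3880*√3711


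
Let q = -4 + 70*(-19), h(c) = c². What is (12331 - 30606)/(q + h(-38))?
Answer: -3655/22 ≈ -166.14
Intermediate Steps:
q = -1334 (q = -4 - 1330 = -1334)
(12331 - 30606)/(q + h(-38)) = (12331 - 30606)/(-1334 + (-38)²) = -18275/(-1334 + 1444) = -18275/110 = -18275*1/110 = -3655/22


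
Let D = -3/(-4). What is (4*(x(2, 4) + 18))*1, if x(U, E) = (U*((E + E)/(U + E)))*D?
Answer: 80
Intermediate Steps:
D = ¾ (D = -3*(-¼) = ¾ ≈ 0.75000)
x(U, E) = 3*E*U/(2*(E + U)) (x(U, E) = (U*((E + E)/(U + E)))*(¾) = (U*((2*E)/(E + U)))*(¾) = (U*(2*E/(E + U)))*(¾) = (2*E*U/(E + U))*(¾) = 3*E*U/(2*(E + U)))
(4*(x(2, 4) + 18))*1 = (4*((3/2)*4*2/(4 + 2) + 18))*1 = (4*((3/2)*4*2/6 + 18))*1 = (4*((3/2)*4*2*(⅙) + 18))*1 = (4*(2 + 18))*1 = (4*20)*1 = 80*1 = 80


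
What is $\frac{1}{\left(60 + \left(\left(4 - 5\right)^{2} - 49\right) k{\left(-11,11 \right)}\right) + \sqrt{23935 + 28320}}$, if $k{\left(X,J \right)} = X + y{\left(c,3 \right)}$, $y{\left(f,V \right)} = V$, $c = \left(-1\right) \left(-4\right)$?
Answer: $\frac{444}{144881} - \frac{\sqrt{52255}}{144881} \approx 0.0014868$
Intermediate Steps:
$c = 4$
$k{\left(X,J \right)} = 3 + X$ ($k{\left(X,J \right)} = X + 3 = 3 + X$)
$\frac{1}{\left(60 + \left(\left(4 - 5\right)^{2} - 49\right) k{\left(-11,11 \right)}\right) + \sqrt{23935 + 28320}} = \frac{1}{\left(60 + \left(\left(4 - 5\right)^{2} - 49\right) \left(3 - 11\right)\right) + \sqrt{23935 + 28320}} = \frac{1}{\left(60 + \left(\left(-1\right)^{2} - 49\right) \left(-8\right)\right) + \sqrt{52255}} = \frac{1}{\left(60 + \left(1 - 49\right) \left(-8\right)\right) + \sqrt{52255}} = \frac{1}{\left(60 - -384\right) + \sqrt{52255}} = \frac{1}{\left(60 + 384\right) + \sqrt{52255}} = \frac{1}{444 + \sqrt{52255}}$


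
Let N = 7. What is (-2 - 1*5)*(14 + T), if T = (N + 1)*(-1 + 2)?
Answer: -154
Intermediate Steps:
T = 8 (T = (7 + 1)*(-1 + 2) = 8*1 = 8)
(-2 - 1*5)*(14 + T) = (-2 - 1*5)*(14 + 8) = (-2 - 5)*22 = -7*22 = -154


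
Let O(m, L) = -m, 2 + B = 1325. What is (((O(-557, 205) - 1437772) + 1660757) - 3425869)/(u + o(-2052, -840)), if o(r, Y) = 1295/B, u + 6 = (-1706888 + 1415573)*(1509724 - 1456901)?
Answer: 605239803/2908356995254 ≈ 0.00020810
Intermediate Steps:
B = 1323 (B = -2 + 1325 = 1323)
u = -15388132251 (u = -6 + (-1706888 + 1415573)*(1509724 - 1456901) = -6 - 291315*52823 = -6 - 15388132245 = -15388132251)
o(r, Y) = 185/189 (o(r, Y) = 1295/1323 = 1295*(1/1323) = 185/189)
(((O(-557, 205) - 1437772) + 1660757) - 3425869)/(u + o(-2052, -840)) = (((-1*(-557) - 1437772) + 1660757) - 3425869)/(-15388132251 + 185/189) = (((557 - 1437772) + 1660757) - 3425869)/(-2908356995254/189) = ((-1437215 + 1660757) - 3425869)*(-189/2908356995254) = (223542 - 3425869)*(-189/2908356995254) = -3202327*(-189/2908356995254) = 605239803/2908356995254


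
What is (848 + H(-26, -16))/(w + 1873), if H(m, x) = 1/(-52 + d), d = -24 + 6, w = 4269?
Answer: 59359/429940 ≈ 0.13806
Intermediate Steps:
d = -18
H(m, x) = -1/70 (H(m, x) = 1/(-52 - 18) = 1/(-70) = -1/70)
(848 + H(-26, -16))/(w + 1873) = (848 - 1/70)/(4269 + 1873) = (59359/70)/6142 = (59359/70)*(1/6142) = 59359/429940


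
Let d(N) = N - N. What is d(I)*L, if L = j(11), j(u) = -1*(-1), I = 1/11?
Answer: 0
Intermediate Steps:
I = 1/11 ≈ 0.090909
j(u) = 1
L = 1
d(N) = 0
d(I)*L = 0*1 = 0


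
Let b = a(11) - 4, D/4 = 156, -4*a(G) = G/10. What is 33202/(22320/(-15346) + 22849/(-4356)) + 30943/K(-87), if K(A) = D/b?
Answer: -9627915987283407/1863125363840 ≈ -5167.6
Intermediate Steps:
a(G) = -G/40 (a(G) = -G/(4*10) = -G/40)
D = 624 (D = 4*156 = 624)
b = -171/40 (b = -1/40*11 - 4 = -11/40 - 4 = -171/40 ≈ -4.2750)
K(A) = -8320/57 (K(A) = 624/(-171/40) = 624*(-40/171) = -8320/57)
33202/(22320/(-15346) + 22849/(-4356)) + 30943/K(-87) = 33202/(22320/(-15346) + 22849/(-4356)) + 30943/(-8320/57) = 33202/(22320*(-1/15346) + 22849*(-1/4356)) + 30943*(-57/8320) = 33202/(-11160/7673 - 22849/4356) - 1763751/8320 = 33202/(-223933337/33423588) - 1763751/8320 = 33202*(-33423588/223933337) - 1763751/8320 = -1109729968776/223933337 - 1763751/8320 = -9627915987283407/1863125363840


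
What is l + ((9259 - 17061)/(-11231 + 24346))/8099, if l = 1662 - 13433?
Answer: -1250296617637/106218385 ≈ -11771.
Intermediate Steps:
l = -11771
l + ((9259 - 17061)/(-11231 + 24346))/8099 = -11771 + ((9259 - 17061)/(-11231 + 24346))/8099 = -11771 - 7802/13115*(1/8099) = -11771 - 7802*1/13115*(1/8099) = -11771 - 7802/13115*1/8099 = -11771 - 7802/106218385 = -1250296617637/106218385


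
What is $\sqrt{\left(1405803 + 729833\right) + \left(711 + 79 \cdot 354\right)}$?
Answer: $\sqrt{2164313} \approx 1471.2$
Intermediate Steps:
$\sqrt{\left(1405803 + 729833\right) + \left(711 + 79 \cdot 354\right)} = \sqrt{2135636 + \left(711 + 27966\right)} = \sqrt{2135636 + 28677} = \sqrt{2164313}$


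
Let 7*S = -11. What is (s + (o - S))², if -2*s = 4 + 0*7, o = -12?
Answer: 7569/49 ≈ 154.47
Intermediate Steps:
S = -11/7 (S = (⅐)*(-11) = -11/7 ≈ -1.5714)
s = -2 (s = -(4 + 0*7)/2 = -(4 + 0)/2 = -½*4 = -2)
(s + (o - S))² = (-2 + (-12 - 1*(-11/7)))² = (-2 + (-12 + 11/7))² = (-2 - 73/7)² = (-87/7)² = 7569/49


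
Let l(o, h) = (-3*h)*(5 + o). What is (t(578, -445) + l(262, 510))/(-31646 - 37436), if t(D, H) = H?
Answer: 408955/69082 ≈ 5.9198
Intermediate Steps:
l(o, h) = -3*h*(5 + o)
(t(578, -445) + l(262, 510))/(-31646 - 37436) = (-445 - 3*510*(5 + 262))/(-31646 - 37436) = (-445 - 3*510*267)/(-69082) = (-445 - 408510)*(-1/69082) = -408955*(-1/69082) = 408955/69082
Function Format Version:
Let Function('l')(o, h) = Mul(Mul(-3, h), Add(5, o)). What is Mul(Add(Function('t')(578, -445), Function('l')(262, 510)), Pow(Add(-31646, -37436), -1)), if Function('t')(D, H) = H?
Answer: Rational(408955, 69082) ≈ 5.9198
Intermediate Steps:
Function('l')(o, h) = Mul(-3, h, Add(5, o))
Mul(Add(Function('t')(578, -445), Function('l')(262, 510)), Pow(Add(-31646, -37436), -1)) = Mul(Add(-445, Mul(-3, 510, Add(5, 262))), Pow(Add(-31646, -37436), -1)) = Mul(Add(-445, Mul(-3, 510, 267)), Pow(-69082, -1)) = Mul(Add(-445, -408510), Rational(-1, 69082)) = Mul(-408955, Rational(-1, 69082)) = Rational(408955, 69082)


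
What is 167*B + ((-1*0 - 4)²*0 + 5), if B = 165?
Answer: 27560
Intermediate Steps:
167*B + ((-1*0 - 4)²*0 + 5) = 167*165 + ((-1*0 - 4)²*0 + 5) = 27555 + ((0 - 4)²*0 + 5) = 27555 + ((-4)²*0 + 5) = 27555 + (16*0 + 5) = 27555 + (0 + 5) = 27555 + 5 = 27560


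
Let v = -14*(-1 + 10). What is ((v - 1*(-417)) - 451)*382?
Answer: -61120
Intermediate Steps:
v = -126 (v = -14*9 = -126)
((v - 1*(-417)) - 451)*382 = ((-126 - 1*(-417)) - 451)*382 = ((-126 + 417) - 451)*382 = (291 - 451)*382 = -160*382 = -61120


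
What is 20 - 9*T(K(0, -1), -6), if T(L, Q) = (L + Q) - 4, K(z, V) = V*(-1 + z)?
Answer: 101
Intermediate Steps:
T(L, Q) = -4 + L + Q
20 - 9*T(K(0, -1), -6) = 20 - 9*(-4 - (-1 + 0) - 6) = 20 - 9*(-4 - 1*(-1) - 6) = 20 - 9*(-4 + 1 - 6) = 20 - 9*(-9) = 20 + 81 = 101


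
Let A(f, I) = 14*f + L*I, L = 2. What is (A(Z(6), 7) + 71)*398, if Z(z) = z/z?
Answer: 39402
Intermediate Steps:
Z(z) = 1
A(f, I) = 2*I + 14*f (A(f, I) = 14*f + 2*I = 2*I + 14*f)
(A(Z(6), 7) + 71)*398 = ((2*7 + 14*1) + 71)*398 = ((14 + 14) + 71)*398 = (28 + 71)*398 = 99*398 = 39402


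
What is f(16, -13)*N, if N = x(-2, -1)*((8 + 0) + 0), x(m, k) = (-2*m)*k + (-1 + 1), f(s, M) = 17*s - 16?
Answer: -8192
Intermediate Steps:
f(s, M) = -16 + 17*s
x(m, k) = -2*k*m (x(m, k) = -2*k*m + 0 = -2*k*m)
N = -32 (N = (-2*(-1)*(-2))*((8 + 0) + 0) = -4*(8 + 0) = -4*8 = -32)
f(16, -13)*N = (-16 + 17*16)*(-32) = (-16 + 272)*(-32) = 256*(-32) = -8192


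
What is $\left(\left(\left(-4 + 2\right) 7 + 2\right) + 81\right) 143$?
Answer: $9867$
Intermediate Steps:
$\left(\left(\left(-4 + 2\right) 7 + 2\right) + 81\right) 143 = \left(\left(\left(-2\right) 7 + 2\right) + 81\right) 143 = \left(\left(-14 + 2\right) + 81\right) 143 = \left(-12 + 81\right) 143 = 69 \cdot 143 = 9867$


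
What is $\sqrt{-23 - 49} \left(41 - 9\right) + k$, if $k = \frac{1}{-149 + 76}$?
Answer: $- \frac{1}{73} + 192 i \sqrt{2} \approx -0.013699 + 271.53 i$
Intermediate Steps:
$k = - \frac{1}{73}$ ($k = \frac{1}{-73} = - \frac{1}{73} \approx -0.013699$)
$\sqrt{-23 - 49} \left(41 - 9\right) + k = \sqrt{-23 - 49} \left(41 - 9\right) - \frac{1}{73} = \sqrt{-72} \left(41 - 9\right) - \frac{1}{73} = 6 i \sqrt{2} \cdot 32 - \frac{1}{73} = 192 i \sqrt{2} - \frac{1}{73} = - \frac{1}{73} + 192 i \sqrt{2}$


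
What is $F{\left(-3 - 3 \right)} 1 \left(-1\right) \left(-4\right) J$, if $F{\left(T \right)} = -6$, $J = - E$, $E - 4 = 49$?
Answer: $1272$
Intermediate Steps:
$E = 53$ ($E = 4 + 49 = 53$)
$J = -53$ ($J = \left(-1\right) 53 = -53$)
$F{\left(-3 - 3 \right)} 1 \left(-1\right) \left(-4\right) J = - 6 \cdot 1 \left(-1\right) \left(-4\right) \left(-53\right) = - 6 \left(\left(-1\right) \left(-4\right)\right) \left(-53\right) = \left(-6\right) 4 \left(-53\right) = \left(-24\right) \left(-53\right) = 1272$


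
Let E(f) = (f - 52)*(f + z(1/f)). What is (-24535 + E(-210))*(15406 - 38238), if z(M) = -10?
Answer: -755853360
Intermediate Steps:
E(f) = (-52 + f)*(-10 + f) (E(f) = (f - 52)*(f - 10) = (-52 + f)*(-10 + f))
(-24535 + E(-210))*(15406 - 38238) = (-24535 + (520 + (-210)**2 - 62*(-210)))*(15406 - 38238) = (-24535 + (520 + 44100 + 13020))*(-22832) = (-24535 + 57640)*(-22832) = 33105*(-22832) = -755853360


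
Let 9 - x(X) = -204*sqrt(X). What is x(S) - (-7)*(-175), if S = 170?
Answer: -1216 + 204*sqrt(170) ≈ 1443.8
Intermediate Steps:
x(X) = 9 + 204*sqrt(X) (x(X) = 9 - (-204)*sqrt(X) = 9 + 204*sqrt(X))
x(S) - (-7)*(-175) = (9 + 204*sqrt(170)) - (-7)*(-175) = (9 + 204*sqrt(170)) - 1*1225 = (9 + 204*sqrt(170)) - 1225 = -1216 + 204*sqrt(170)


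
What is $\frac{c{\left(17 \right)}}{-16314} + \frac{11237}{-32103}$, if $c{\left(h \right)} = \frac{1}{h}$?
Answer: $- \frac{1038826403}{2967793938} \approx -0.35003$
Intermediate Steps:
$\frac{c{\left(17 \right)}}{-16314} + \frac{11237}{-32103} = \frac{1}{17 \left(-16314\right)} + \frac{11237}{-32103} = \frac{1}{17} \left(- \frac{1}{16314}\right) + 11237 \left(- \frac{1}{32103}\right) = - \frac{1}{277338} - \frac{11237}{32103} = - \frac{1038826403}{2967793938}$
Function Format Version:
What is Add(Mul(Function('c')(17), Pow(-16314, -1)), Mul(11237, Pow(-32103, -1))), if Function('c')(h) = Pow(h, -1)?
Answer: Rational(-1038826403, 2967793938) ≈ -0.35003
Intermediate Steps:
Add(Mul(Function('c')(17), Pow(-16314, -1)), Mul(11237, Pow(-32103, -1))) = Add(Mul(Pow(17, -1), Pow(-16314, -1)), Mul(11237, Pow(-32103, -1))) = Add(Mul(Rational(1, 17), Rational(-1, 16314)), Mul(11237, Rational(-1, 32103))) = Add(Rational(-1, 277338), Rational(-11237, 32103)) = Rational(-1038826403, 2967793938)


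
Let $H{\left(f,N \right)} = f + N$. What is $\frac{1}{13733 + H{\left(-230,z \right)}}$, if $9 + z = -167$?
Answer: $\frac{1}{13327} \approx 7.5036 \cdot 10^{-5}$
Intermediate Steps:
$z = -176$ ($z = -9 - 167 = -176$)
$H{\left(f,N \right)} = N + f$
$\frac{1}{13733 + H{\left(-230,z \right)}} = \frac{1}{13733 - 406} = \frac{1}{13327}$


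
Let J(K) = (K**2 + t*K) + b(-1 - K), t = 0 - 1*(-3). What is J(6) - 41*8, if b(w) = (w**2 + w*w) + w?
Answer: -183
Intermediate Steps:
t = 3 (t = 0 + 3 = 3)
b(w) = w + 2*w**2 (b(w) = (w**2 + w**2) + w = 2*w**2 + w = w + 2*w**2)
J(K) = K**2 + 3*K + (-1 - K)*(-1 - 2*K) (J(K) = (K**2 + 3*K) + (-1 - K)*(1 + 2*(-1 - K)) = (K**2 + 3*K) + (-1 - K)*(1 + (-2 - 2*K)) = (K**2 + 3*K) + (-1 - K)*(-1 - 2*K) = K**2 + 3*K + (-1 - K)*(-1 - 2*K))
J(6) - 41*8 = (1 + 3*6**2 + 6*6) - 41*8 = (1 + 3*36 + 36) - 328 = (1 + 108 + 36) - 328 = 145 - 328 = -183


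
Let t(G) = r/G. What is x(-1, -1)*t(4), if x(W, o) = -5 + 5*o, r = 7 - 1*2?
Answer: -25/2 ≈ -12.500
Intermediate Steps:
r = 5 (r = 7 - 2 = 5)
t(G) = 5/G
x(-1, -1)*t(4) = (-5 + 5*(-1))*(5/4) = (-5 - 5)*(5*(¼)) = -10*5/4 = -25/2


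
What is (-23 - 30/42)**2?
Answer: 27556/49 ≈ 562.37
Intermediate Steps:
(-23 - 30/42)**2 = (-23 - 30*1/42)**2 = (-23 - 5/7)**2 = (-166/7)**2 = 27556/49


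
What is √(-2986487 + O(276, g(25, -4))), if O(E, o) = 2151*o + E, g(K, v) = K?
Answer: 2*I*√733109 ≈ 1712.4*I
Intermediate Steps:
O(E, o) = E + 2151*o
√(-2986487 + O(276, g(25, -4))) = √(-2986487 + (276 + 2151*25)) = √(-2986487 + (276 + 53775)) = √(-2986487 + 54051) = √(-2932436) = 2*I*√733109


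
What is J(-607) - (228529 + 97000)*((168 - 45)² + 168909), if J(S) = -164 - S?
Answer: -59909705659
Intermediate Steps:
J(-607) - (228529 + 97000)*((168 - 45)² + 168909) = (-164 - 1*(-607)) - (228529 + 97000)*((168 - 45)² + 168909) = (-164 + 607) - 325529*(123² + 168909) = 443 - 325529*(15129 + 168909) = 443 - 325529*184038 = 443 - 1*59909706102 = 443 - 59909706102 = -59909705659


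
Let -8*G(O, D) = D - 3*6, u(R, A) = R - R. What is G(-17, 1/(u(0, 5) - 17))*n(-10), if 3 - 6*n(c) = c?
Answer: 3991/816 ≈ 4.8909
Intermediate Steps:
u(R, A) = 0
n(c) = 1/2 - c/6
G(O, D) = 9/4 - D/8 (G(O, D) = -(D - 3*6)/8 = -(D - 18)/8 = -(-18 + D)/8 = 9/4 - D/8)
G(-17, 1/(u(0, 5) - 17))*n(-10) = (9/4 - 1/(8*(0 - 17)))*(1/2 - 1/6*(-10)) = (9/4 - 1/8/(-17))*(1/2 + 5/3) = (9/4 - 1/8*(-1/17))*(13/6) = (9/4 + 1/136)*(13/6) = (307/136)*(13/6) = 3991/816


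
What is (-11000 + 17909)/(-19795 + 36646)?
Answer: 2303/5617 ≈ 0.41001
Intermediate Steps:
(-11000 + 17909)/(-19795 + 36646) = 6909/16851 = 6909*(1/16851) = 2303/5617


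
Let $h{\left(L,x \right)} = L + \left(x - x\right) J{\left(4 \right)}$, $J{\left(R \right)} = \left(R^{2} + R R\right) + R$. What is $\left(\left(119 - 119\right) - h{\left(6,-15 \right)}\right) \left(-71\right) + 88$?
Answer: $514$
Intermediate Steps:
$J{\left(R \right)} = R + 2 R^{2}$ ($J{\left(R \right)} = \left(R^{2} + R^{2}\right) + R = 2 R^{2} + R = R + 2 R^{2}$)
$h{\left(L,x \right)} = L$ ($h{\left(L,x \right)} = L + \left(x - x\right) 4 \left(1 + 2 \cdot 4\right) = L + 0 \cdot 4 \left(1 + 8\right) = L + 0 \cdot 4 \cdot 9 = L + 0 \cdot 36 = L + 0 = L$)
$\left(\left(119 - 119\right) - h{\left(6,-15 \right)}\right) \left(-71\right) + 88 = \left(\left(119 - 119\right) - 6\right) \left(-71\right) + 88 = \left(0 - 6\right) \left(-71\right) + 88 = \left(-6\right) \left(-71\right) + 88 = 426 + 88 = 514$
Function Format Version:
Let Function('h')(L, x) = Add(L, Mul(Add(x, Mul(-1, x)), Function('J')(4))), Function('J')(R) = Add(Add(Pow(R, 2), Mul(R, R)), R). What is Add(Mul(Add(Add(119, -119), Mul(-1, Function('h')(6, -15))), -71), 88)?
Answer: 514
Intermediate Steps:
Function('J')(R) = Add(R, Mul(2, Pow(R, 2))) (Function('J')(R) = Add(Add(Pow(R, 2), Pow(R, 2)), R) = Add(Mul(2, Pow(R, 2)), R) = Add(R, Mul(2, Pow(R, 2))))
Function('h')(L, x) = L (Function('h')(L, x) = Add(L, Mul(Add(x, Mul(-1, x)), Mul(4, Add(1, Mul(2, 4))))) = Add(L, Mul(0, Mul(4, Add(1, 8)))) = Add(L, Mul(0, Mul(4, 9))) = Add(L, Mul(0, 36)) = Add(L, 0) = L)
Add(Mul(Add(Add(119, -119), Mul(-1, Function('h')(6, -15))), -71), 88) = Add(Mul(Add(Add(119, -119), Mul(-1, 6)), -71), 88) = Add(Mul(Add(0, -6), -71), 88) = Add(Mul(-6, -71), 88) = Add(426, 88) = 514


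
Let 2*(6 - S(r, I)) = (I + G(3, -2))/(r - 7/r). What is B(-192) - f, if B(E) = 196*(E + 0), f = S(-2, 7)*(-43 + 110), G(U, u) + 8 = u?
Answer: -38101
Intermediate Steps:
G(U, u) = -8 + u
S(r, I) = 6 - (-10 + I)/(2*(r - 7/r)) (S(r, I) = 6 - (I + (-8 - 2))/(2*(r - 7/r)) = 6 - (I - 10)/(2*(r - 7/r)) = 6 - (-10 + I)/(2*(r - 7/r)))
f = 469 (f = ((-84 + 10*(-2) + 12*(-2)² - 1*7*(-2))/(2*(-7 + (-2)²)))*(-43 + 110) = ((-84 - 20 + 12*4 + 14)/(2*(-7 + 4)))*67 = ((½)*(-84 - 20 + 48 + 14)/(-3))*67 = ((½)*(-⅓)*(-42))*67 = 7*67 = 469)
B(E) = 196*E
B(-192) - f = 196*(-192) - 1*469 = -37632 - 469 = -38101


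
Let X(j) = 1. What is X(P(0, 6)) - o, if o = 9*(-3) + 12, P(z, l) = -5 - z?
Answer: 16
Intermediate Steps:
o = -15 (o = -27 + 12 = -15)
X(P(0, 6)) - o = 1 - 1*(-15) = 1 + 15 = 16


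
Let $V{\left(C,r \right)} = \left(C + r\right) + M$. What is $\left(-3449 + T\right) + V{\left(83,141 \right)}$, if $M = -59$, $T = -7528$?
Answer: $-10812$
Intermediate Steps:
$V{\left(C,r \right)} = -59 + C + r$ ($V{\left(C,r \right)} = \left(C + r\right) - 59 = -59 + C + r$)
$\left(-3449 + T\right) + V{\left(83,141 \right)} = \left(-3449 - 7528\right) + \left(-59 + 83 + 141\right) = -10977 + 165 = -10812$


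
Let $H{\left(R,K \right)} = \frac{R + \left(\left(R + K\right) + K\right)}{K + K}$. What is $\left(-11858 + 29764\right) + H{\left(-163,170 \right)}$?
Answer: $\frac{3044027}{170} \approx 17906.0$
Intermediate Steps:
$H{\left(R,K \right)} = \frac{2 K + 2 R}{2 K}$ ($H{\left(R,K \right)} = \frac{R + \left(\left(K + R\right) + K\right)}{2 K} = \left(R + \left(R + 2 K\right)\right) \frac{1}{2 K} = \left(2 K + 2 R\right) \frac{1}{2 K} = \frac{2 K + 2 R}{2 K}$)
$\left(-11858 + 29764\right) + H{\left(-163,170 \right)} = \left(-11858 + 29764\right) + \frac{170 - 163}{170} = 17906 + \frac{1}{170} \cdot 7 = 17906 + \frac{7}{170} = \frac{3044027}{170}$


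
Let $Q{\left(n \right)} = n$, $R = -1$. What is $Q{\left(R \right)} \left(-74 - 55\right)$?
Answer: $129$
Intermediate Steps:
$Q{\left(R \right)} \left(-74 - 55\right) = - (-74 - 55) = \left(-1\right) \left(-129\right) = 129$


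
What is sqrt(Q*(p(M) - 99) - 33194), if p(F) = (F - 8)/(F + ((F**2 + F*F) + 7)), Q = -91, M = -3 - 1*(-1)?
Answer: I*sqrt(24115) ≈ 155.29*I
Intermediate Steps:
M = -2 (M = -3 + 1 = -2)
p(F) = (-8 + F)/(7 + F + 2*F**2) (p(F) = (-8 + F)/(F + ((F**2 + F**2) + 7)) = (-8 + F)/(F + (2*F**2 + 7)) = (-8 + F)/(F + (7 + 2*F**2)) = (-8 + F)/(7 + F + 2*F**2))
sqrt(Q*(p(M) - 99) - 33194) = sqrt(-91*((-8 - 2)/(7 - 2 + 2*(-2)**2) - 99) - 33194) = sqrt(-91*(-10/(7 - 2 + 2*4) - 99) - 33194) = sqrt(-91*(-10/(7 - 2 + 8) - 99) - 33194) = sqrt(-91*(-10/13 - 99) - 33194) = sqrt(-91*(-1297/13) - 33194) = sqrt(9079 - 33194) = sqrt(-24115) = I*sqrt(24115)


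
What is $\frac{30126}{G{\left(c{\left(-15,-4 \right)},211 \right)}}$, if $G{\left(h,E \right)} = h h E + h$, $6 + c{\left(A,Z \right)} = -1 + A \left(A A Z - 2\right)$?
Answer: $\frac{5021}{6430984357} \approx 7.8075 \cdot 10^{-7}$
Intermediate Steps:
$c{\left(A,Z \right)} = -7 + A \left(-2 + Z A^{2}\right)$ ($c{\left(A,Z \right)} = -6 + \left(-1 + A \left(A A Z - 2\right)\right) = -6 + \left(-1 + A \left(A^{2} Z - 2\right)\right) = -6 + \left(-1 + A \left(Z A^{2} - 2\right)\right) = -6 + \left(-1 + A \left(-2 + Z A^{2}\right)\right) = -7 + A \left(-2 + Z A^{2}\right)$)
$G{\left(h,E \right)} = h + E h^{2}$ ($G{\left(h,E \right)} = h^{2} E + h = E h^{2} + h = h + E h^{2}$)
$\frac{30126}{G{\left(c{\left(-15,-4 \right)},211 \right)}} = \frac{30126}{\left(-7 - -30 - 4 \left(-15\right)^{3}\right) \left(1 + 211 \left(-7 - -30 - 4 \left(-15\right)^{3}\right)\right)} = \frac{30126}{\left(-7 + 30 - -13500\right) \left(1 + 211 \left(-7 + 30 - -13500\right)\right)} = \frac{30126}{\left(-7 + 30 + 13500\right) \left(1 + 211 \left(-7 + 30 + 13500\right)\right)} = \frac{30126}{13523 \left(1 + 211 \cdot 13523\right)} = \frac{30126}{13523 \left(1 + 2853353\right)} = \frac{30126}{13523 \cdot 2853354} = \frac{30126}{38585906142} = 30126 \cdot \frac{1}{38585906142} = \frac{5021}{6430984357}$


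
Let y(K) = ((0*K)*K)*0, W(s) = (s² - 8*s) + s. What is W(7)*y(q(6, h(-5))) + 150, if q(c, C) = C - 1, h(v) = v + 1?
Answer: 150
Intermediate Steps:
h(v) = 1 + v
W(s) = s² - 7*s
q(c, C) = -1 + C
y(K) = 0 (y(K) = (0*K)*0 = 0*0 = 0)
W(7)*y(q(6, h(-5))) + 150 = (7*(-7 + 7))*0 + 150 = (7*0)*0 + 150 = 0*0 + 150 = 0 + 150 = 150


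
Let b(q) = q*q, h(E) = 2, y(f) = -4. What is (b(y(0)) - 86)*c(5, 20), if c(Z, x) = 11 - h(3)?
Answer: -630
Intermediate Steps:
c(Z, x) = 9 (c(Z, x) = 11 - 1*2 = 11 - 2 = 9)
b(q) = q²
(b(y(0)) - 86)*c(5, 20) = ((-4)² - 86)*9 = (16 - 86)*9 = -70*9 = -630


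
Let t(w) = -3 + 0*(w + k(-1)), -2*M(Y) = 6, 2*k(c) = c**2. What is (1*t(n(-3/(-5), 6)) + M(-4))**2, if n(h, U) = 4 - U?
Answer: 36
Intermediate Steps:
k(c) = c**2/2
M(Y) = -3 (M(Y) = -1/2*6 = -3)
t(w) = -3 (t(w) = -3 + 0*(w + (1/2)*(-1)**2) = -3 + 0*(w + (1/2)*1) = -3 + 0*(w + 1/2) = -3 + 0*(1/2 + w) = -3 + 0 = -3)
(1*t(n(-3/(-5), 6)) + M(-4))**2 = (1*(-3) - 3)**2 = (-3 - 3)**2 = (-6)**2 = 36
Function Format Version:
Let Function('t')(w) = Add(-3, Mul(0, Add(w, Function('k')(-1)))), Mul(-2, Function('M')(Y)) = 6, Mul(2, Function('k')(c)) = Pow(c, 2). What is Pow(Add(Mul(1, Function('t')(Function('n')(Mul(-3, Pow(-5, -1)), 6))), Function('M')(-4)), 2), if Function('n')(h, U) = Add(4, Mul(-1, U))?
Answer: 36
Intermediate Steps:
Function('k')(c) = Mul(Rational(1, 2), Pow(c, 2))
Function('M')(Y) = -3 (Function('M')(Y) = Mul(Rational(-1, 2), 6) = -3)
Function('t')(w) = -3 (Function('t')(w) = Add(-3, Mul(0, Add(w, Mul(Rational(1, 2), Pow(-1, 2))))) = Add(-3, Mul(0, Add(w, Mul(Rational(1, 2), 1)))) = Add(-3, Mul(0, Add(w, Rational(1, 2)))) = Add(-3, Mul(0, Add(Rational(1, 2), w))) = Add(-3, 0) = -3)
Pow(Add(Mul(1, Function('t')(Function('n')(Mul(-3, Pow(-5, -1)), 6))), Function('M')(-4)), 2) = Pow(Add(Mul(1, -3), -3), 2) = Pow(Add(-3, -3), 2) = Pow(-6, 2) = 36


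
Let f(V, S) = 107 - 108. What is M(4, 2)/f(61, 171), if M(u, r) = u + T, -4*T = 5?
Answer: -11/4 ≈ -2.7500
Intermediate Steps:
T = -5/4 (T = -¼*5 = -5/4 ≈ -1.2500)
f(V, S) = -1
M(u, r) = -5/4 + u (M(u, r) = u - 5/4 = -5/4 + u)
M(4, 2)/f(61, 171) = (-5/4 + 4)/(-1) = (11/4)*(-1) = -11/4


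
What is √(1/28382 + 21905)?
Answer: √17645308253602/28382 ≈ 148.00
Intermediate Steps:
√(1/28382 + 21905) = √(621707711/28382) = √17645308253602/28382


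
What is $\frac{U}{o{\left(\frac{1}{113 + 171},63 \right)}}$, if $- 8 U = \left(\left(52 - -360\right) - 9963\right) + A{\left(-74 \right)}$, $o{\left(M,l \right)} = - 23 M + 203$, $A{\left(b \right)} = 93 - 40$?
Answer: $\frac{337179}{57629} \approx 5.8509$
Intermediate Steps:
$A{\left(b \right)} = 53$
$o{\left(M,l \right)} = 203 - 23 M$
$U = \frac{4749}{4}$ ($U = - \frac{\left(\left(52 - -360\right) - 9963\right) + 53}{8} = - \frac{\left(\left(52 + 360\right) - 9963\right) + 53}{8} = - \frac{\left(412 - 9963\right) + 53}{8} = - \frac{-9551 + 53}{8} = \left(- \frac{1}{8}\right) \left(-9498\right) = \frac{4749}{4} \approx 1187.3$)
$\frac{U}{o{\left(\frac{1}{113 + 171},63 \right)}} = \frac{4749}{4 \left(203 - \frac{23}{113 + 171}\right)} = \frac{4749}{4 \left(203 - \frac{23}{284}\right)} = \frac{4749}{4 \cdot \frac{57629}{284}} = \frac{4749}{4} \cdot \frac{284}{57629} = \frac{337179}{57629}$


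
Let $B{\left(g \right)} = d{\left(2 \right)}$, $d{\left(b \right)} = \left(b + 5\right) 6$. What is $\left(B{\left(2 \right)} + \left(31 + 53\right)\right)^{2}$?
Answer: $15876$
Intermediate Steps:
$d{\left(b \right)} = 30 + 6 b$ ($d{\left(b \right)} = \left(5 + b\right) 6 = 30 + 6 b$)
$B{\left(g \right)} = 42$ ($B{\left(g \right)} = 30 + 6 \cdot 2 = 30 + 12 = 42$)
$\left(B{\left(2 \right)} + \left(31 + 53\right)\right)^{2} = \left(42 + \left(31 + 53\right)\right)^{2} = \left(42 + 84\right)^{2} = 126^{2} = 15876$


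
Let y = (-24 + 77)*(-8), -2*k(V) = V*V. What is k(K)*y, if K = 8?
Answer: 13568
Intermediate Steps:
k(V) = -V**2/2 (k(V) = -V*V/2 = -V**2/2)
y = -424 (y = 53*(-8) = -424)
k(K)*y = -1/2*8**2*(-424) = -1/2*64*(-424) = -32*(-424) = 13568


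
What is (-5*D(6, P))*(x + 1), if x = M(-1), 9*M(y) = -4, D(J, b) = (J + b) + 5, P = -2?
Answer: -25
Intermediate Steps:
D(J, b) = 5 + J + b
M(y) = -4/9 (M(y) = (⅑)*(-4) = -4/9)
x = -4/9 ≈ -0.44444
(-5*D(6, P))*(x + 1) = (-5*(5 + 6 - 2))*(-4/9 + 1) = -5*9*(5/9) = -45*5/9 = -25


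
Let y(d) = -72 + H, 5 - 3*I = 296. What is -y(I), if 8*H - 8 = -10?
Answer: 289/4 ≈ 72.250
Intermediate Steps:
I = -97 (I = 5/3 - ⅓*296 = 5/3 - 296/3 = -97)
H = -¼ (H = 1 + (⅛)*(-10) = 1 - 5/4 = -¼ ≈ -0.25000)
y(d) = -289/4 (y(d) = -72 - ¼ = -289/4)
-y(I) = -1*(-289/4) = 289/4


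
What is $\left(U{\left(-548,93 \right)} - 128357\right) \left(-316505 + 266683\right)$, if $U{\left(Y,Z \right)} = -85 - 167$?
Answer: $6407557598$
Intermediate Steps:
$U{\left(Y,Z \right)} = -252$ ($U{\left(Y,Z \right)} = -85 - 167 = -252$)
$\left(U{\left(-548,93 \right)} - 128357\right) \left(-316505 + 266683\right) = \left(-252 - 128357\right) \left(-316505 + 266683\right) = \left(-128609\right) \left(-49822\right) = 6407557598$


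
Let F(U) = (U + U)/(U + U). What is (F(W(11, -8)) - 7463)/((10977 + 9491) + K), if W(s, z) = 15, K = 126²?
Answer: -533/2596 ≈ -0.20532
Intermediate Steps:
K = 15876
F(U) = 1 (F(U) = (2*U)/((2*U)) = (2*U)*(1/(2*U)) = 1)
(F(W(11, -8)) - 7463)/((10977 + 9491) + K) = (1 - 7463)/((10977 + 9491) + 15876) = -7462/(20468 + 15876) = -7462/36344 = -7462*1/36344 = -533/2596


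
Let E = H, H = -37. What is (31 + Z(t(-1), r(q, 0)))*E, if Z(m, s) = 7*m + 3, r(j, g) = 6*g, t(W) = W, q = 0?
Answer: -999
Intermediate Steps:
E = -37
Z(m, s) = 3 + 7*m
(31 + Z(t(-1), r(q, 0)))*E = (31 + (3 + 7*(-1)))*(-37) = (31 + (3 - 7))*(-37) = (31 - 4)*(-37) = 27*(-37) = -999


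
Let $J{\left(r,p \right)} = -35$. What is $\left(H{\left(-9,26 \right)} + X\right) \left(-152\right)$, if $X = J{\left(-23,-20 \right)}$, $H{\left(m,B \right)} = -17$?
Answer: $7904$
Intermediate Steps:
$X = -35$
$\left(H{\left(-9,26 \right)} + X\right) \left(-152\right) = \left(-17 - 35\right) \left(-152\right) = \left(-52\right) \left(-152\right) = 7904$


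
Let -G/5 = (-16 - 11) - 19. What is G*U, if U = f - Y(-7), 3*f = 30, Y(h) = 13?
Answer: -690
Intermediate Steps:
f = 10 (f = (⅓)*30 = 10)
U = -3 (U = 10 - 1*13 = 10 - 13 = -3)
G = 230 (G = -5*((-16 - 11) - 19) = -5*(-27 - 19) = -5*(-46) = 230)
G*U = 230*(-3) = -690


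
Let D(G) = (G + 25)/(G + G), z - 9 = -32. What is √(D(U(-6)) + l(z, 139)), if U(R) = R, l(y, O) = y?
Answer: I*√885/6 ≈ 4.9582*I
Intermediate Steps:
z = -23 (z = 9 - 32 = -23)
D(G) = (25 + G)/(2*G) (D(G) = (25 + G)/((2*G)) = (25 + G)*(1/(2*G)) = (25 + G)/(2*G))
√(D(U(-6)) + l(z, 139)) = √((½)*(25 - 6)/(-6) - 23) = √((½)*(-⅙)*19 - 23) = √(-19/12 - 23) = √(-295/12) = I*√885/6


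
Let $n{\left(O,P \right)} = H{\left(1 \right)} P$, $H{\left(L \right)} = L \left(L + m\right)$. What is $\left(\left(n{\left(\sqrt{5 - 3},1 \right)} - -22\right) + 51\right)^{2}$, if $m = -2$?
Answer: $5184$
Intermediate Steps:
$H{\left(L \right)} = L \left(-2 + L\right)$ ($H{\left(L \right)} = L \left(L - 2\right) = L \left(-2 + L\right)$)
$n{\left(O,P \right)} = - P$ ($n{\left(O,P \right)} = 1 \left(-2 + 1\right) P = 1 \left(-1\right) P = - P$)
$\left(\left(n{\left(\sqrt{5 - 3},1 \right)} - -22\right) + 51\right)^{2} = \left(\left(\left(-1\right) 1 - -22\right) + 51\right)^{2} = \left(\left(-1 + 22\right) + 51\right)^{2} = \left(21 + 51\right)^{2} = 72^{2} = 5184$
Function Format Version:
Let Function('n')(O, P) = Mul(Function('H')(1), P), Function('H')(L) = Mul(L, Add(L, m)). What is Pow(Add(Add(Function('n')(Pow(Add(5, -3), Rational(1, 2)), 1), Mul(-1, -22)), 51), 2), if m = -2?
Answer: 5184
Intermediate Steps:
Function('H')(L) = Mul(L, Add(-2, L)) (Function('H')(L) = Mul(L, Add(L, -2)) = Mul(L, Add(-2, L)))
Function('n')(O, P) = Mul(-1, P) (Function('n')(O, P) = Mul(Mul(1, Add(-2, 1)), P) = Mul(Mul(1, -1), P) = Mul(-1, P))
Pow(Add(Add(Function('n')(Pow(Add(5, -3), Rational(1, 2)), 1), Mul(-1, -22)), 51), 2) = Pow(Add(Add(Mul(-1, 1), Mul(-1, -22)), 51), 2) = Pow(Add(Add(-1, 22), 51), 2) = Pow(Add(21, 51), 2) = Pow(72, 2) = 5184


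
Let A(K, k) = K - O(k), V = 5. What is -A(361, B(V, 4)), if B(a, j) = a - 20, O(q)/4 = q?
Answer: -421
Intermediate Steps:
O(q) = 4*q
B(a, j) = -20 + a
A(K, k) = K - 4*k
-A(361, B(V, 4)) = -(361 - 4*(-20 + 5)) = -(361 - 4*(-15)) = -(361 + 60) = -1*421 = -421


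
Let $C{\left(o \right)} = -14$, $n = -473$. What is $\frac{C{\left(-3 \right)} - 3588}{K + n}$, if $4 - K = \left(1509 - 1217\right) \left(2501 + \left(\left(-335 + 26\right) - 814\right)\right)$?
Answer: $\frac{3602}{402845} \approx 0.0089414$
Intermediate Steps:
$K = -402372$ ($K = 4 - \left(1509 - 1217\right) \left(2501 + \left(\left(-335 + 26\right) - 814\right)\right) = 4 - 292 \left(2501 - 1123\right) = 4 - 292 \cdot 1378 = 4 - 402376 = -402372$)
$\frac{C{\left(-3 \right)} - 3588}{K + n} = \frac{-14 - 3588}{-402372 - 473} = - \frac{3602}{-402845} = \left(-3602\right) \left(- \frac{1}{402845}\right) = \frac{3602}{402845}$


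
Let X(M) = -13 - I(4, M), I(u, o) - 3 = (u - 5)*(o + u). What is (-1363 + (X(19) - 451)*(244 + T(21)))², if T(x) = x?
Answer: 14166474529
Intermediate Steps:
I(u, o) = 3 + (-5 + u)*(o + u) (I(u, o) = 3 + (u - 5)*(o + u) = 3 + (-5 + u)*(o + u))
X(M) = -12 + M (X(M) = -13 - (3 + 4² - 5*M - 5*4 + M*4) = -13 - (3 + 16 - 5*M - 20 + 4*M) = -13 - (-1 - M) = -13 + (1 + M) = -12 + M)
(-1363 + (X(19) - 451)*(244 + T(21)))² = (-1363 + ((-12 + 19) - 451)*(244 + 21))² = (-1363 + (7 - 451)*265)² = (-1363 - 444*265)² = (-1363 - 117660)² = (-119023)² = 14166474529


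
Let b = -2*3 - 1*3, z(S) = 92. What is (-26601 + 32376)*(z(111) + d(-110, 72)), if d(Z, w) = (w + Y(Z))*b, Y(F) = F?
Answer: 2506350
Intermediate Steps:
b = -9 (b = -6 - 3 = -9)
d(Z, w) = -9*Z - 9*w (d(Z, w) = (w + Z)*(-9) = (Z + w)*(-9) = -9*Z - 9*w)
(-26601 + 32376)*(z(111) + d(-110, 72)) = (-26601 + 32376)*(92 + (-9*(-110) - 9*72)) = 5775*(92 + (990 - 648)) = 5775*(92 + 342) = 5775*434 = 2506350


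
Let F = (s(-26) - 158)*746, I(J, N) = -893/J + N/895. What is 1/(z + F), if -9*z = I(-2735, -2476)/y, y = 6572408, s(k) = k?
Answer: -643524184504/88332703661730511 ≈ -7.2852e-6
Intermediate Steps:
I(J, N) = -893/J + N/895 (I(J, N) = -893/J + N*(1/895) = -893/J + N/895)
F = -137264 (F = (-26 - 158)*746 = -184*746 = -137264)
z = 26545/643524184504 (z = -(-893/(-2735) + (1/895)*(-2476))/(9*6572408) = -(-893*(-1/2735) - 2476/895)/(9*6572408) = -(893/2735 - 2476/895)/(9*6572408) = -(-26545)/(97913*6572408) = -1/9*(-238905/643524184504) = 26545/643524184504 ≈ 4.1249e-8)
1/(z + F) = 1/(26545/643524184504 - 137264) = 1/(-88332703661730511/643524184504) = -643524184504/88332703661730511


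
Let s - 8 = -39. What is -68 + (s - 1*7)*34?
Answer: -1360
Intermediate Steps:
s = -31 (s = 8 - 39 = -31)
-68 + (s - 1*7)*34 = -68 + (-31 - 1*7)*34 = -68 + (-31 - 7)*34 = -68 - 38*34 = -68 - 1292 = -1360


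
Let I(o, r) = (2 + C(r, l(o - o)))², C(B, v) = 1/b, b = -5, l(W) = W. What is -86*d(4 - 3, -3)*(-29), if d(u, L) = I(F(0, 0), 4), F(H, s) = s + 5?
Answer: 202014/25 ≈ 8080.6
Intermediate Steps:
C(B, v) = -⅕ (C(B, v) = 1/(-5) = -⅕)
F(H, s) = 5 + s
I(o, r) = 81/25 (I(o, r) = (2 - ⅕)² = (9/5)² = 81/25)
d(u, L) = 81/25
-86*d(4 - 3, -3)*(-29) = -86*81/25*(-29) = -6966/25*(-29) = 202014/25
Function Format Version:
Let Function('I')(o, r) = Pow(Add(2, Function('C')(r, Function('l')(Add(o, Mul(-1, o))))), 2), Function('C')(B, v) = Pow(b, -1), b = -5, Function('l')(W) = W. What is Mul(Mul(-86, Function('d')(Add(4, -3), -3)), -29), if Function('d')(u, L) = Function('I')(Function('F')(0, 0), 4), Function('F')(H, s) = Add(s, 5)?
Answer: Rational(202014, 25) ≈ 8080.6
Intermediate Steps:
Function('C')(B, v) = Rational(-1, 5) (Function('C')(B, v) = Pow(-5, -1) = Rational(-1, 5))
Function('F')(H, s) = Add(5, s)
Function('I')(o, r) = Rational(81, 25) (Function('I')(o, r) = Pow(Add(2, Rational(-1, 5)), 2) = Pow(Rational(9, 5), 2) = Rational(81, 25))
Function('d')(u, L) = Rational(81, 25)
Mul(Mul(-86, Function('d')(Add(4, -3), -3)), -29) = Mul(Mul(-86, Rational(81, 25)), -29) = Mul(Rational(-6966, 25), -29) = Rational(202014, 25)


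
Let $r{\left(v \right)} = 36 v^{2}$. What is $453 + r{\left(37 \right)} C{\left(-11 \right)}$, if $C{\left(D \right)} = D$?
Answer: $-541671$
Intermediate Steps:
$453 + r{\left(37 \right)} C{\left(-11 \right)} = 453 + 36 \cdot 37^{2} \left(-11\right) = 453 + 36 \cdot 1369 \left(-11\right) = 453 + 49284 \left(-11\right) = 453 - 542124 = -541671$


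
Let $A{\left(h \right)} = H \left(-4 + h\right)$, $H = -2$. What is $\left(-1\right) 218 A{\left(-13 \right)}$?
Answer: $-7412$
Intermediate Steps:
$A{\left(h \right)} = 8 - 2 h$ ($A{\left(h \right)} = - 2 \left(-4 + h\right) = 8 - 2 h$)
$\left(-1\right) 218 A{\left(-13 \right)} = \left(-1\right) 218 \left(8 - -26\right) = - 218 \left(8 + 26\right) = \left(-218\right) 34 = -7412$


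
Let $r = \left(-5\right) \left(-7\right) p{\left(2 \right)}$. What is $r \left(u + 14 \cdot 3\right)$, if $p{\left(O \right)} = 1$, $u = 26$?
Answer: $2380$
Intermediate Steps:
$r = 35$ ($r = \left(-5\right) \left(-7\right) 1 = 35 \cdot 1 = 35$)
$r \left(u + 14 \cdot 3\right) = 35 \left(26 + 14 \cdot 3\right) = 35 \left(26 + 42\right) = 35 \cdot 68 = 2380$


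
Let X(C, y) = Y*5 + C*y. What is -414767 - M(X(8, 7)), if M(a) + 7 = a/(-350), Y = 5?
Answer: -145165919/350 ≈ -4.1476e+5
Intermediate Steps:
X(C, y) = 25 + C*y (X(C, y) = 5*5 + C*y = 25 + C*y)
M(a) = -7 - a/350 (M(a) = -7 + a/(-350) = -7 + a*(-1/350) = -7 - a/350)
-414767 - M(X(8, 7)) = -414767 - (-7 - (25 + 8*7)/350) = -414767 - (-7 - (25 + 56)/350) = -414767 - (-7 - 1/350*81) = -414767 - (-7 - 81/350) = -414767 - 1*(-2531/350) = -414767 + 2531/350 = -145165919/350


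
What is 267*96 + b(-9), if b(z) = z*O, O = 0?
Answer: 25632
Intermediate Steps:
b(z) = 0 (b(z) = z*0 = 0)
267*96 + b(-9) = 267*96 + 0 = 25632 + 0 = 25632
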